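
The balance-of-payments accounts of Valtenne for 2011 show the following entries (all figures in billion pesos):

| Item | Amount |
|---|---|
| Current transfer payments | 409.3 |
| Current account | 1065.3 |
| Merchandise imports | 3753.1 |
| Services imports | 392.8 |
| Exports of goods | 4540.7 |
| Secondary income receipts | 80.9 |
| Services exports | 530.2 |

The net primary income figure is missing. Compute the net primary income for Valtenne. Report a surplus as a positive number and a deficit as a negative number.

Current account = goods balance + services balance + net primary income + net secondary income
Sum of the known components = 596.6
Net primary income = CA - (known components) = 1065.3 - 596.6 = 468.7

468.7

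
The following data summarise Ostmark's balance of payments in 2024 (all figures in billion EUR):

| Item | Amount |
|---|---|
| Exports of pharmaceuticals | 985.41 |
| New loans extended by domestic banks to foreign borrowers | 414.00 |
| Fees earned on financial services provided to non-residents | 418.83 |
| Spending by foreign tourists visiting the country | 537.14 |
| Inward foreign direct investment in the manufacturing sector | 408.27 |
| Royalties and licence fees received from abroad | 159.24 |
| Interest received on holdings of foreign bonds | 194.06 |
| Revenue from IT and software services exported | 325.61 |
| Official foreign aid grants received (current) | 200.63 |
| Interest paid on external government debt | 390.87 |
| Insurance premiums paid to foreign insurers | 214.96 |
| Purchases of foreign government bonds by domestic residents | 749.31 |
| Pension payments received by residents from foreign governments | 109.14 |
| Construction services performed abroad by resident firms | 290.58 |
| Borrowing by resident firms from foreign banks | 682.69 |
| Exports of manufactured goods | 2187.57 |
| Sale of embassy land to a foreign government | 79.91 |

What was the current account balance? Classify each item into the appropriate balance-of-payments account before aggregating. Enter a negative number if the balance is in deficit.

Goods: 2187.57 + 985.41 = 3172.98
Services: 159.24 + 290.58 + 325.61 + 537.14 + 418.83 - 214.96 = 1516.44
Primary income: -390.87 + 194.06 = -196.81
Secondary income: 109.14 + 200.63 = 309.77
Current account = 3172.98 + 1516.44 + (-196.81) + 309.77 = 4802.38
(Excluded from the current account — financial account: new loans extended by domestic banks to foreign borrowers 414.00, inward foreign direct investment in the manufacturing sector 408.27, purchases of foreign government bonds by domestic residents 749.31, borrowing by resident firms from foreign banks 682.69; capital account: sale of embassy land to a foreign government 79.91.)

4802.38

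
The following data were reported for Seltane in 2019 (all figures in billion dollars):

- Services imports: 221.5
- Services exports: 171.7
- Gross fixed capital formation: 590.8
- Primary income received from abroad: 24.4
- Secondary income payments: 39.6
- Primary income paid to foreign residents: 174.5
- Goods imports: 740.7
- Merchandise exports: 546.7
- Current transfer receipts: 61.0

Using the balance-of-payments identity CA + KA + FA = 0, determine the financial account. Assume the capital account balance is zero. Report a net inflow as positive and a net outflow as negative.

372.5

Goods balance = 546.7 - 740.7 = -194.0
Services balance = 171.7 - 221.5 = -49.8
Trade balance (goods + services) = -194.0 + (-49.8) = -243.8
Net primary income = 24.4 - 174.5 = -150.1
Net secondary income = 61.0 - 39.6 = 21.4
Current account = -243.8 + (-150.1) + 21.4 = -372.5
Financial account = -(-372.5) = 372.5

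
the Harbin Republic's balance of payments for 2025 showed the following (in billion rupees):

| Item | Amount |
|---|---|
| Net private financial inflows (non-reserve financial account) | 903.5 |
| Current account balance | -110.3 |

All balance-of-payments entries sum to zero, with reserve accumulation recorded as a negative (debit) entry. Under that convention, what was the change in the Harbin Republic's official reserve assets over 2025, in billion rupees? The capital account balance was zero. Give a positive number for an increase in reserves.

793.2

Official reserve transactions balance = -((-110.3) + 903.5) = -793.2
An accumulation of reserves is recorded as a debit (negative entry), so the change in the stock of reserves is the negative of that balance.
Change in official reserves = -(-793.2) = 793.2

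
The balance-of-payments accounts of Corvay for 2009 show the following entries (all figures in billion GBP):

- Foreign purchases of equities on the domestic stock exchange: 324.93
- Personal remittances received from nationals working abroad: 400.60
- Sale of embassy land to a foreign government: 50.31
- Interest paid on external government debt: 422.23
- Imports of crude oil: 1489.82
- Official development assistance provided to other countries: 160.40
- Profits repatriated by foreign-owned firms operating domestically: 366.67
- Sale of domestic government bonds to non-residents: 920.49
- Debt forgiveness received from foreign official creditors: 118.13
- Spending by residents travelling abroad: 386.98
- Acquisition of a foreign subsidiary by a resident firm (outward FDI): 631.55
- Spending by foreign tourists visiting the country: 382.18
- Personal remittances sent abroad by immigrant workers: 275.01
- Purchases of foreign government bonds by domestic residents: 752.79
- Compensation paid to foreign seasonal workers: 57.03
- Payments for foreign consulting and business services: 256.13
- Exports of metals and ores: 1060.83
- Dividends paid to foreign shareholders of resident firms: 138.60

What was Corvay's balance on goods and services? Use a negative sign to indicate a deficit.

-689.92

Goods: 1060.83 - 1489.82 = -428.99
Services: -256.13 + 382.18 - 386.98 = -260.93
Trade balance = -428.99 + (-260.93) = -689.92
(Excluded from the trade balance — financial account: foreign purchases of equities on the domestic stock exchange 324.93, sale of domestic government bonds to non-residents 920.49, acquisition of a foreign subsidiary by a resident firm (outward FDI) 631.55, purchases of foreign government bonds by domestic residents 752.79; secondary income: personal remittances received from nationals working abroad 400.60, official development assistance provided to other countries 160.40, personal remittances sent abroad by immigrant workers 275.01; capital account: sale of embassy land to a foreign government 50.31, debt forgiveness received from foreign official creditors 118.13; primary income: interest paid on external government debt 422.23, profits repatriated by foreign-owned firms operating domestically 366.67, compensation paid to foreign seasonal workers 57.03, dividends paid to foreign shareholders of resident firms 138.60.)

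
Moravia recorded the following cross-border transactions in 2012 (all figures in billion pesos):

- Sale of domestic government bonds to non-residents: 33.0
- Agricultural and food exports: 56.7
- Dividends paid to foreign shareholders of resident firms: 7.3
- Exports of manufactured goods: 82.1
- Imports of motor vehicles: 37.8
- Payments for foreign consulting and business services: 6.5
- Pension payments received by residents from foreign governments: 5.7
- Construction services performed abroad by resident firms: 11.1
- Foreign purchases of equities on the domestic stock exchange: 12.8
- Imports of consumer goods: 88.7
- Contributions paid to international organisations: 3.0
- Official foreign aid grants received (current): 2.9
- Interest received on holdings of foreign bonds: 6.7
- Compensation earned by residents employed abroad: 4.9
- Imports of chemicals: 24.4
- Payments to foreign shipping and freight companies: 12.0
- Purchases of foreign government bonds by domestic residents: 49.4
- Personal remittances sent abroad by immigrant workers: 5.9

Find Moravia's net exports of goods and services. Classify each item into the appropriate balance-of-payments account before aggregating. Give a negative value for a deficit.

Goods: -24.4 - 37.8 + 56.7 - 88.7 + 82.1 = -12.1
Services: -6.5 + 11.1 - 12.0 = -7.4
Trade balance = -12.1 + (-7.4) = -19.5
(Excluded from the trade balance — financial account: sale of domestic government bonds to non-residents 33.0, foreign purchases of equities on the domestic stock exchange 12.8, purchases of foreign government bonds by domestic residents 49.4; primary income: dividends paid to foreign shareholders of resident firms 7.3, interest received on holdings of foreign bonds 6.7, compensation earned by residents employed abroad 4.9; secondary income: pension payments received by residents from foreign governments 5.7, contributions paid to international organisations 3.0, official foreign aid grants received (current) 2.9, personal remittances sent abroad by immigrant workers 5.9.)

-19.5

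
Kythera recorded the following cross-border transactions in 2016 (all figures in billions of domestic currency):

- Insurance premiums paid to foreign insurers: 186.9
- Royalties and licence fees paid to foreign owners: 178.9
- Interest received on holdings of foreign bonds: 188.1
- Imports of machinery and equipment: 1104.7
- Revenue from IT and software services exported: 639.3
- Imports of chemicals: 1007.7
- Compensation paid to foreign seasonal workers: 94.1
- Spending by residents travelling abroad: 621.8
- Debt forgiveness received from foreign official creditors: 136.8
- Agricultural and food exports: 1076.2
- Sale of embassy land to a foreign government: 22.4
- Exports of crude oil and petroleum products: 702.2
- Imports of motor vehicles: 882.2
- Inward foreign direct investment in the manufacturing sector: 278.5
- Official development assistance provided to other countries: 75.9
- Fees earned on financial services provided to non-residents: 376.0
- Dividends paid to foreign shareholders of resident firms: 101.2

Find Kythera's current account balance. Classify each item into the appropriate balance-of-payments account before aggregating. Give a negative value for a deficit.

Goods: -1007.7 + 702.2 + 1076.2 - 1104.7 - 882.2 = -1216.2
Services: -186.9 + 639.3 + 376.0 - 178.9 - 621.8 = 27.7
Primary income: -101.2 - 94.1 + 188.1 = -7.2
Secondary income: -75.9
Current account = (-1216.2) + 27.7 + (-7.2) + (-75.9) = -1271.6
(Excluded from the current account — capital account: debt forgiveness received from foreign official creditors 136.8, sale of embassy land to a foreign government 22.4; financial account: inward foreign direct investment in the manufacturing sector 278.5.)

-1271.6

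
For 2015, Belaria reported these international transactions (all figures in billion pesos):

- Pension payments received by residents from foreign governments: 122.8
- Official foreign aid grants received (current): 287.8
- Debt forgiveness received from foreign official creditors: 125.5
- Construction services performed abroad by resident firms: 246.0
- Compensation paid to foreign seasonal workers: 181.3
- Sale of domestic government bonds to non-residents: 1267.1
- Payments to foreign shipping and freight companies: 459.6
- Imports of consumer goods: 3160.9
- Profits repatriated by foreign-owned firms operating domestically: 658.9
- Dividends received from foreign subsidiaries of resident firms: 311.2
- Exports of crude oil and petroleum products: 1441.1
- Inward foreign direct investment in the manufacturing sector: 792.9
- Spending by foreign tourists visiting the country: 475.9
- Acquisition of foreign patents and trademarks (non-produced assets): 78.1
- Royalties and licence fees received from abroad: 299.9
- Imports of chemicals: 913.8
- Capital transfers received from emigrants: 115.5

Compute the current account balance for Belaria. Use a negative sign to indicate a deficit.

-2189.8

Goods: 1441.1 - 3160.9 - 913.8 = -2633.6
Services: 246.0 - 459.6 + 299.9 + 475.9 = 562.2
Primary income: -181.3 + 311.2 - 658.9 = -529.0
Secondary income: 287.8 + 122.8 = 410.6
Current account = (-2633.6) + 562.2 + (-529.0) + 410.6 = -2189.8
(Excluded from the current account — capital account: debt forgiveness received from foreign official creditors 125.5, acquisition of foreign patents and trademarks (non-produced assets) 78.1, capital transfers received from emigrants 115.5; financial account: sale of domestic government bonds to non-residents 1267.1, inward foreign direct investment in the manufacturing sector 792.9.)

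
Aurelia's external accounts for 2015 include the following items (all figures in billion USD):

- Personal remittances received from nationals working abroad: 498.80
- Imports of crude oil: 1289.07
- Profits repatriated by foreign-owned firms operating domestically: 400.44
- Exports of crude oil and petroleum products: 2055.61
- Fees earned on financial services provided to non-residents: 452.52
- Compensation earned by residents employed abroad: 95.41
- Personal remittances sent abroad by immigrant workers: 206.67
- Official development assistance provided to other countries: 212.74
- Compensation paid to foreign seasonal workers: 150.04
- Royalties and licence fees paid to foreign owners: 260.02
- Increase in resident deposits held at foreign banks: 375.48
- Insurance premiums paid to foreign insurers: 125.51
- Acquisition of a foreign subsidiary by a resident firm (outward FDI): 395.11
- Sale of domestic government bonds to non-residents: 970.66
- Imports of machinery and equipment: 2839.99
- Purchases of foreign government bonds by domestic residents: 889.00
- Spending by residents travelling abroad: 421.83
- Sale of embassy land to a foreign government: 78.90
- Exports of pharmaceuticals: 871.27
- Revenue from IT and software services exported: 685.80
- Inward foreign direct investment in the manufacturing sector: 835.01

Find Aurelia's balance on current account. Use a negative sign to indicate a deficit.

-1246.90

Goods: -1289.07 + 2055.61 + 871.27 - 2839.99 = -1202.18
Services: 452.52 - 125.51 + 685.80 - 421.83 - 260.02 = 330.96
Primary income: -400.44 + 95.41 - 150.04 = -455.07
Secondary income: -212.74 - 206.67 + 498.80 = 79.39
Current account = (-1202.18) + 330.96 + (-455.07) + 79.39 = -1246.90
(Excluded from the current account — financial account: increase in resident deposits held at foreign banks 375.48, acquisition of a foreign subsidiary by a resident firm (outward FDI) 395.11, sale of domestic government bonds to non-residents 970.66, purchases of foreign government bonds by domestic residents 889.00, inward foreign direct investment in the manufacturing sector 835.01; capital account: sale of embassy land to a foreign government 78.90.)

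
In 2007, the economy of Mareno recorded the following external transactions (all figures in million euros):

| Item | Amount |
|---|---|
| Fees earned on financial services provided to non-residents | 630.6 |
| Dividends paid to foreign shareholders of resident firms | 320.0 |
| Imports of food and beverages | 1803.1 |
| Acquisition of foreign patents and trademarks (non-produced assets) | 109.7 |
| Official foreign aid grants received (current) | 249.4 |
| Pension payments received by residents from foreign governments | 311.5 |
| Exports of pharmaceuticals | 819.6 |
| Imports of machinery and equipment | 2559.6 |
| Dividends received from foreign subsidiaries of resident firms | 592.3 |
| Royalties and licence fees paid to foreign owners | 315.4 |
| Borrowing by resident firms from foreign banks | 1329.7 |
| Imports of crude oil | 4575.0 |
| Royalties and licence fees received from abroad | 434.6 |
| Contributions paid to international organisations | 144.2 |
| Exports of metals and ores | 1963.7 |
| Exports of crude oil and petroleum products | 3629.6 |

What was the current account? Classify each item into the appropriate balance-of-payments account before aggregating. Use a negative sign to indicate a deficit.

Goods: 1963.7 - 4575.0 - 2559.6 + 819.6 + 3629.6 - 1803.1 = -2524.8
Services: 630.6 - 315.4 + 434.6 = 749.8
Primary income: -320.0 + 592.3 = 272.3
Secondary income: 311.5 - 144.2 + 249.4 = 416.7
Current account = (-2524.8) + 749.8 + 272.3 + 416.7 = -1086.0
(Excluded from the current account — capital account: acquisition of foreign patents and trademarks (non-produced assets) 109.7; financial account: borrowing by resident firms from foreign banks 1329.7.)

-1086.0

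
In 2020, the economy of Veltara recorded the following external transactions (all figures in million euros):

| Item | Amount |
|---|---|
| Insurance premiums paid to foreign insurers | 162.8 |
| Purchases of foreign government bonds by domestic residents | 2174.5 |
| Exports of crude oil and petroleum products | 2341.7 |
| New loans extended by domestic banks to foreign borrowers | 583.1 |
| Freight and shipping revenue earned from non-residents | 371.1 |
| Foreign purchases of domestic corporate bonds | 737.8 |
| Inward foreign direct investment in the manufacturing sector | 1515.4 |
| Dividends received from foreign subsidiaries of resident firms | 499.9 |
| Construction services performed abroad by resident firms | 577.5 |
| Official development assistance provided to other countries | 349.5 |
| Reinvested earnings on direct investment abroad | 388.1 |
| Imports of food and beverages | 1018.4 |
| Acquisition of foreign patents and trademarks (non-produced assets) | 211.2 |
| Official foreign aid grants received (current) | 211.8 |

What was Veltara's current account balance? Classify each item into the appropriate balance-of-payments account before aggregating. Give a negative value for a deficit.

2859.4

Goods: 2341.7 - 1018.4 = 1323.3
Services: -162.8 + 577.5 + 371.1 = 785.8
Primary income: 499.9 + 388.1 = 888.0
Secondary income: 211.8 - 349.5 = -137.7
Current account = 1323.3 + 785.8 + 888.0 + (-137.7) = 2859.4
(Excluded from the current account — financial account: purchases of foreign government bonds by domestic residents 2174.5, new loans extended by domestic banks to foreign borrowers 583.1, foreign purchases of domestic corporate bonds 737.8, inward foreign direct investment in the manufacturing sector 1515.4; capital account: acquisition of foreign patents and trademarks (non-produced assets) 211.2.)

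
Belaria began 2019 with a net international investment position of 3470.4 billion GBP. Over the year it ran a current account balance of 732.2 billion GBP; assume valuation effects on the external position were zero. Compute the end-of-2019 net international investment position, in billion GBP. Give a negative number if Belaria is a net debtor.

With no valuation effects, change in NIIP = current account = 732.2
End-of-year NIIP = 3470.4 + 732.2 = 4202.6

4202.6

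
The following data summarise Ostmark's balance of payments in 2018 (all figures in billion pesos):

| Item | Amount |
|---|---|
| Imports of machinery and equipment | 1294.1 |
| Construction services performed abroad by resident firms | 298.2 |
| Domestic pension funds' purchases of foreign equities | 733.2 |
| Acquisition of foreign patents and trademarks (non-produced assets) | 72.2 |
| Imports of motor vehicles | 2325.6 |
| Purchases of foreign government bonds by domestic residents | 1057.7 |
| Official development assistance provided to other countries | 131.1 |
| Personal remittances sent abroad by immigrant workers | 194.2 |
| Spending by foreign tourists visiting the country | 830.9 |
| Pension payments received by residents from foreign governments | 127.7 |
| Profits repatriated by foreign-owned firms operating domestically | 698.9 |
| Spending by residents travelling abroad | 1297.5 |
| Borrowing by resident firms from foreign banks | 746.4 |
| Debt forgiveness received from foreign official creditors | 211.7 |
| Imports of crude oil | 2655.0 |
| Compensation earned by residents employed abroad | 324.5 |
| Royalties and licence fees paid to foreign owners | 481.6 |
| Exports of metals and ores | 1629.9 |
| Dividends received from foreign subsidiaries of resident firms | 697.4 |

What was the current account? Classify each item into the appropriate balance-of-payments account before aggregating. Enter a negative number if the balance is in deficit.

Goods: -2325.6 + 1629.9 - 1294.1 - 2655.0 = -4644.8
Services: -1297.5 + 298.2 - 481.6 + 830.9 = -650.0
Primary income: 324.5 + 697.4 - 698.9 = 323.0
Secondary income: -194.2 - 131.1 + 127.7 = -197.6
Current account = (-4644.8) + (-650.0) + 323.0 + (-197.6) = -5169.4
(Excluded from the current account — financial account: domestic pension funds' purchases of foreign equities 733.2, purchases of foreign government bonds by domestic residents 1057.7, borrowing by resident firms from foreign banks 746.4; capital account: acquisition of foreign patents and trademarks (non-produced assets) 72.2, debt forgiveness received from foreign official creditors 211.7.)

-5169.4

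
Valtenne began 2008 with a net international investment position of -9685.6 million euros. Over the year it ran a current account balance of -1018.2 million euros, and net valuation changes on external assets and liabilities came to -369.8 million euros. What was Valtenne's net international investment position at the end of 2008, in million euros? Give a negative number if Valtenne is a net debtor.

Change in NIIP = current account + net valuation change = -1018.2 + (-369.8) = -1388.0
End-of-year NIIP = -9685.6 + (-1388.0) = -11073.6

-11073.6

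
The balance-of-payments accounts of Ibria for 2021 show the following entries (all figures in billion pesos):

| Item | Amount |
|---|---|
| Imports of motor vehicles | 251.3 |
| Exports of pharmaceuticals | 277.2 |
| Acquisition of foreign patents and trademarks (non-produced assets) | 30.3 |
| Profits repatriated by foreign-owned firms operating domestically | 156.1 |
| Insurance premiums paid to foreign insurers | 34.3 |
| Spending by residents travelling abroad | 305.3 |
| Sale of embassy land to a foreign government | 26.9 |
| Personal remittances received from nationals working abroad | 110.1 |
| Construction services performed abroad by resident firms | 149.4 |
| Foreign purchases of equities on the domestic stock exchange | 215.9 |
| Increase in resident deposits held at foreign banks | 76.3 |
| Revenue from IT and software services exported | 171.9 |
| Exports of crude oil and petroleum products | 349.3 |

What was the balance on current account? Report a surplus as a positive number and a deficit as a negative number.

310.9

Goods: -251.3 + 349.3 + 277.2 = 375.2
Services: 171.9 - 34.3 - 305.3 + 149.4 = -18.3
Primary income: -156.1
Secondary income: 110.1
Current account = 375.2 + (-18.3) + (-156.1) + 110.1 = 310.9
(Excluded from the current account — capital account: acquisition of foreign patents and trademarks (non-produced assets) 30.3, sale of embassy land to a foreign government 26.9; financial account: foreign purchases of equities on the domestic stock exchange 215.9, increase in resident deposits held at foreign banks 76.3.)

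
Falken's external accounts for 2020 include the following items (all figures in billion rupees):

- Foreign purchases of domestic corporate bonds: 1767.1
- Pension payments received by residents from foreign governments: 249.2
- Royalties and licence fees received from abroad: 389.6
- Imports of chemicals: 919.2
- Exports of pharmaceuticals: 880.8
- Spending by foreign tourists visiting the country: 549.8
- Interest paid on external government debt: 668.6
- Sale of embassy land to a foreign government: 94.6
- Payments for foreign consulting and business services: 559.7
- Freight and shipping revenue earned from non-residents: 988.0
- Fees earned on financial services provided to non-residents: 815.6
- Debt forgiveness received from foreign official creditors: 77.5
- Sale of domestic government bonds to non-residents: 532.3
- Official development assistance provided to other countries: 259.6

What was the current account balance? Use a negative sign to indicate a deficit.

Goods: -919.2 + 880.8 = -38.4
Services: 389.6 + 815.6 - 559.7 + 549.8 + 988.0 = 2183.3
Primary income: -668.6
Secondary income: 249.2 - 259.6 = -10.4
Current account = (-38.4) + 2183.3 + (-668.6) + (-10.4) = 1465.9
(Excluded from the current account — financial account: foreign purchases of domestic corporate bonds 1767.1, sale of domestic government bonds to non-residents 532.3; capital account: sale of embassy land to a foreign government 94.6, debt forgiveness received from foreign official creditors 77.5.)

1465.9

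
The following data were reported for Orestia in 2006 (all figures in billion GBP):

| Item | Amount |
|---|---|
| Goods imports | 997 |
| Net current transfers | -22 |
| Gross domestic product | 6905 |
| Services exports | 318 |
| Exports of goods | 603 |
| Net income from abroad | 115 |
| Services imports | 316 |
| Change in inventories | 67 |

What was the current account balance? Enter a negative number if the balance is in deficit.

Goods balance = 603 - 997 = -394
Services balance = 318 - 316 = 2
Trade balance (goods + services) = -394 + 2 = -392
Net primary income = 115
Net secondary income = -22
Current account = -392 + 115 + (-22) = -299

-299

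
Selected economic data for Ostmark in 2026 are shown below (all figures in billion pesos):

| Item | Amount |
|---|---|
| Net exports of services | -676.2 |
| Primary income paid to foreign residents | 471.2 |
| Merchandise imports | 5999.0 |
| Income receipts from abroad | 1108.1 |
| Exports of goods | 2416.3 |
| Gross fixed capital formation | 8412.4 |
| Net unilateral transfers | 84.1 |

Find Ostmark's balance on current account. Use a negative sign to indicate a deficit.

-3537.9

Goods balance = 2416.3 - 5999.0 = -3582.7
Services balance = -676.2
Trade balance (goods + services) = -3582.7 + (-676.2) = -4258.9
Net primary income = 1108.1 - 471.2 = 636.9
Net secondary income = 84.1
Current account = -4258.9 + 636.9 + 84.1 = -3537.9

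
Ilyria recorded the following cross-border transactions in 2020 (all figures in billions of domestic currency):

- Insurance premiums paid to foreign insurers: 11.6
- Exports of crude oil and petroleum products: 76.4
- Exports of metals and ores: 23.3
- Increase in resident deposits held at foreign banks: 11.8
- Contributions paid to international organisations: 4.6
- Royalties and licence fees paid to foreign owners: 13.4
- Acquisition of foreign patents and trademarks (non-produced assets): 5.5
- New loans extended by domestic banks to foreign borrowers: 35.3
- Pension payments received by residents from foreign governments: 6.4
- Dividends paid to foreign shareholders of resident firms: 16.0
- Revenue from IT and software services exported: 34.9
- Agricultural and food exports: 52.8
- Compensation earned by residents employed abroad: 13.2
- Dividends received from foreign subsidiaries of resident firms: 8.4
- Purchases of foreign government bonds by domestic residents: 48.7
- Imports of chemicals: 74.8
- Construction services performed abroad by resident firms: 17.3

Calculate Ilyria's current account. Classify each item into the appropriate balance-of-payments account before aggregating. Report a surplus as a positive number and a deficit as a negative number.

Goods: 76.4 + 52.8 + 23.3 - 74.8 = 77.7
Services: 17.3 - 13.4 + 34.9 - 11.6 = 27.2
Primary income: 8.4 - 16.0 + 13.2 = 5.6
Secondary income: 6.4 - 4.6 = 1.8
Current account = 77.7 + 27.2 + 5.6 + 1.8 = 112.3
(Excluded from the current account — financial account: increase in resident deposits held at foreign banks 11.8, new loans extended by domestic banks to foreign borrowers 35.3, purchases of foreign government bonds by domestic residents 48.7; capital account: acquisition of foreign patents and trademarks (non-produced assets) 5.5.)

112.3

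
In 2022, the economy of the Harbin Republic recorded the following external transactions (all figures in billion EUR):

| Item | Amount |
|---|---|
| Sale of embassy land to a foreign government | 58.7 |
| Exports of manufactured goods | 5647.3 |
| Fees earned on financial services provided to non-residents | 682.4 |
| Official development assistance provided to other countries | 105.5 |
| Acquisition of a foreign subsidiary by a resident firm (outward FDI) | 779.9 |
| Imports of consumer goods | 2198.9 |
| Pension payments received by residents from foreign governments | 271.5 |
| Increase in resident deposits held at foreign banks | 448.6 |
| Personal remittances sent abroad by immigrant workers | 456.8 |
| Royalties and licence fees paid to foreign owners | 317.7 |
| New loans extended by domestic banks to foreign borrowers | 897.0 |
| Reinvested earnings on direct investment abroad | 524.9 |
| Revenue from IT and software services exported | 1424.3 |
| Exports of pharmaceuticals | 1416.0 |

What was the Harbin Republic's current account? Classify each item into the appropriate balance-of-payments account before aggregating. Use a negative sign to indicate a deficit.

6887.5

Goods: -2198.9 + 1416.0 + 5647.3 = 4864.4
Services: -317.7 + 682.4 + 1424.3 = 1789.0
Primary income: 524.9
Secondary income: 271.5 - 456.8 - 105.5 = -290.8
Current account = 4864.4 + 1789.0 + 524.9 + (-290.8) = 6887.5
(Excluded from the current account — capital account: sale of embassy land to a foreign government 58.7; financial account: acquisition of a foreign subsidiary by a resident firm (outward FDI) 779.9, increase in resident deposits held at foreign banks 448.6, new loans extended by domestic banks to foreign borrowers 897.0.)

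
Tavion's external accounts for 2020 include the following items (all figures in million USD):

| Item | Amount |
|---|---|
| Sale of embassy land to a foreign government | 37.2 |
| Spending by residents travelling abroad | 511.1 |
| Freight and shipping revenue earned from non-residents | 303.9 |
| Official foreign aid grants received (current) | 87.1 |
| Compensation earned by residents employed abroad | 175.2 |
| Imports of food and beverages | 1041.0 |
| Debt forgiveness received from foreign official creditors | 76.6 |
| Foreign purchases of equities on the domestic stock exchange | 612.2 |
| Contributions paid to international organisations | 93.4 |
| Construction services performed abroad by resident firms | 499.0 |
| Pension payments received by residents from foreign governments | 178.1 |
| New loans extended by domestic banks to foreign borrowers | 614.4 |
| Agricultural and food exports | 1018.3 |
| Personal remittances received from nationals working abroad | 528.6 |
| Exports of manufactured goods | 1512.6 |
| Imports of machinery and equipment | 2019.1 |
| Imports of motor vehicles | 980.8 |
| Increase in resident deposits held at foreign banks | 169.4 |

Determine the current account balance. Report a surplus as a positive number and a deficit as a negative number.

-342.6

Goods: -1041.0 + 1512.6 - 980.8 + 1018.3 - 2019.1 = -1510.0
Services: 303.9 - 511.1 + 499.0 = 291.8
Primary income: 175.2
Secondary income: 87.1 - 93.4 + 178.1 + 528.6 = 700.4
Current account = (-1510.0) + 291.8 + 175.2 + 700.4 = -342.6
(Excluded from the current account — capital account: sale of embassy land to a foreign government 37.2, debt forgiveness received from foreign official creditors 76.6; financial account: foreign purchases of equities on the domestic stock exchange 612.2, new loans extended by domestic banks to foreign borrowers 614.4, increase in resident deposits held at foreign banks 169.4.)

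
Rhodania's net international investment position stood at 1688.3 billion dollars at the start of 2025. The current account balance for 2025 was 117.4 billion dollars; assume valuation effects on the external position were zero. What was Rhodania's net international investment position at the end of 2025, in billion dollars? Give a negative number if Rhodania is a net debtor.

1805.7

With no valuation effects, change in NIIP = current account = 117.4
End-of-year NIIP = 1688.3 + 117.4 = 1805.7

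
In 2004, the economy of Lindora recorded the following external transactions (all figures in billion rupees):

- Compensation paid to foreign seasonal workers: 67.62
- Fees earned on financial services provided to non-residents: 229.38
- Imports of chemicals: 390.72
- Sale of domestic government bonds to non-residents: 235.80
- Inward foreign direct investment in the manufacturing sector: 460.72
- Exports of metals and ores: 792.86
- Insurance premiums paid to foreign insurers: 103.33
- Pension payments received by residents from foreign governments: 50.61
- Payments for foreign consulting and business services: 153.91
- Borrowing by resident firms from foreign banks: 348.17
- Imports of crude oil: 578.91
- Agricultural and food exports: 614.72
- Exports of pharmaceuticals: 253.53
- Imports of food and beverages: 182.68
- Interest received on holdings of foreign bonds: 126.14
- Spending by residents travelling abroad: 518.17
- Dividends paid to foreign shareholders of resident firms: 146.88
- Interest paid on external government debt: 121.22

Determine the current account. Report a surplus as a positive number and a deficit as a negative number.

-196.20

Goods: -578.91 + 614.72 - 182.68 - 390.72 + 253.53 + 792.86 = 508.80
Services: -153.91 - 518.17 - 103.33 + 229.38 = -546.03
Primary income: 126.14 - 67.62 - 146.88 - 121.22 = -209.58
Secondary income: 50.61
Current account = 508.80 + (-546.03) + (-209.58) + 50.61 = -196.20
(Excluded from the current account — financial account: sale of domestic government bonds to non-residents 235.80, inward foreign direct investment in the manufacturing sector 460.72, borrowing by resident firms from foreign banks 348.17.)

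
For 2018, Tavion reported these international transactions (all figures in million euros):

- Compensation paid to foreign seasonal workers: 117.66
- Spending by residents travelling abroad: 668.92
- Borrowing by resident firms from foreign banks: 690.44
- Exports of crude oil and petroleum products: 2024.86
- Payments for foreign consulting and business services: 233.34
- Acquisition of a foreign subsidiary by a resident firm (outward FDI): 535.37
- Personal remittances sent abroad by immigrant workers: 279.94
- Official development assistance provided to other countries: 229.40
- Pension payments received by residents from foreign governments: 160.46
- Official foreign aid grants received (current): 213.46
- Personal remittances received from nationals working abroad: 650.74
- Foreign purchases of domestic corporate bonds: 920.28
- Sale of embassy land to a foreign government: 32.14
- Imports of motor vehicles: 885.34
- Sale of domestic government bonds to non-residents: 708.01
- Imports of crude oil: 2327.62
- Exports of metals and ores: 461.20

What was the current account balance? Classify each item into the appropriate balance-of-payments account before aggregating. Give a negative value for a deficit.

-1231.50

Goods: 2024.86 - 885.34 + 461.20 - 2327.62 = -726.90
Services: -233.34 - 668.92 = -902.26
Primary income: -117.66
Secondary income: -279.94 + 160.46 + 213.46 + 650.74 - 229.40 = 515.32
Current account = (-726.90) + (-902.26) + (-117.66) + 515.32 = -1231.50
(Excluded from the current account — financial account: borrowing by resident firms from foreign banks 690.44, acquisition of a foreign subsidiary by a resident firm (outward FDI) 535.37, foreign purchases of domestic corporate bonds 920.28, sale of domestic government bonds to non-residents 708.01; capital account: sale of embassy land to a foreign government 32.14.)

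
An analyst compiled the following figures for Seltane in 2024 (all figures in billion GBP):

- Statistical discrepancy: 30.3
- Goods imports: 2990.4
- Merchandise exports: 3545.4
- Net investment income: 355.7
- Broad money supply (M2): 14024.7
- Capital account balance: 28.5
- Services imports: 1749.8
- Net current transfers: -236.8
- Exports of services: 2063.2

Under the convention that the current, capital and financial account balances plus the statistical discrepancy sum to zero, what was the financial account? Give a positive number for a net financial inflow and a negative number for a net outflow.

-1046.1

Goods balance = 3545.4 - 2990.4 = 555.0
Services balance = 2063.2 - 1749.8 = 313.4
Trade balance (goods + services) = 555.0 + 313.4 = 868.4
Net primary income = 355.7
Net secondary income = -236.8
Current account = 868.4 + 355.7 + (-236.8) = 987.3
Financial account = -(987.3 + 28.5 + 30.3) = -1046.1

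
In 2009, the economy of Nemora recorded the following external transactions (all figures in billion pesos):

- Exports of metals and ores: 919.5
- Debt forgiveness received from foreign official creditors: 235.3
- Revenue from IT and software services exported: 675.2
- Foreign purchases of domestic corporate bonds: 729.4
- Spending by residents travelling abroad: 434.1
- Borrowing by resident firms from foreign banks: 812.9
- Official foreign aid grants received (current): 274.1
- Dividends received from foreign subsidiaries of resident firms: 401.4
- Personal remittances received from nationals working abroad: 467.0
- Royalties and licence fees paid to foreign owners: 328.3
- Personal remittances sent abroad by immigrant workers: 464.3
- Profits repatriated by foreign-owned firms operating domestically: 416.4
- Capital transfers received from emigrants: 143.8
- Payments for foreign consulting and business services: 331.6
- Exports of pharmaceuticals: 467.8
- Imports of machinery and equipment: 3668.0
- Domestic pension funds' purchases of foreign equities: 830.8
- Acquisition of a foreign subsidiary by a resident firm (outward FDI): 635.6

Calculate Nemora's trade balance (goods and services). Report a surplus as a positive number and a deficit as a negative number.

-2699.5

Goods: 467.8 + 919.5 - 3668.0 = -2280.7
Services: -331.6 + 675.2 - 434.1 - 328.3 = -418.8
Trade balance = -2280.7 + (-418.8) = -2699.5
(Excluded from the trade balance — capital account: debt forgiveness received from foreign official creditors 235.3, capital transfers received from emigrants 143.8; financial account: foreign purchases of domestic corporate bonds 729.4, borrowing by resident firms from foreign banks 812.9, domestic pension funds' purchases of foreign equities 830.8, acquisition of a foreign subsidiary by a resident firm (outward FDI) 635.6; secondary income: official foreign aid grants received (current) 274.1, personal remittances received from nationals working abroad 467.0, personal remittances sent abroad by immigrant workers 464.3; primary income: dividends received from foreign subsidiaries of resident firms 401.4, profits repatriated by foreign-owned firms operating domestically 416.4.)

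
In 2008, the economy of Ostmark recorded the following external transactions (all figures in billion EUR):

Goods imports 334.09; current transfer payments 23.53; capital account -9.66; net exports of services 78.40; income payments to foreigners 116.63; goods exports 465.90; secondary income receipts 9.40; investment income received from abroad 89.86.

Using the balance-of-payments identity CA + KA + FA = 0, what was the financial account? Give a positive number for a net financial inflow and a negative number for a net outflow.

-159.65

Goods balance = 465.90 - 334.09 = 131.81
Services balance = 78.40
Trade balance (goods + services) = 131.81 + 78.40 = 210.21
Net primary income = 89.86 - 116.63 = -26.77
Net secondary income = 9.40 - 23.53 = -14.13
Current account = 210.21 + (-26.77) + (-14.13) = 169.31
Financial account = -(169.31 + (-9.66)) = -159.65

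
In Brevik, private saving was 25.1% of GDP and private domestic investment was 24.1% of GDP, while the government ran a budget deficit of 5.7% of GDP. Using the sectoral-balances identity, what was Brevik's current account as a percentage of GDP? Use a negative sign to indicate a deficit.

-4.7

By the sectoral-balances identity, CA = (S_private - I) + (T - G).
Private balance = 25.1 - 24.1 = 1.0
Government balance (T - G) = -5.7
CA = 1.0 + (-5.7) = -4.7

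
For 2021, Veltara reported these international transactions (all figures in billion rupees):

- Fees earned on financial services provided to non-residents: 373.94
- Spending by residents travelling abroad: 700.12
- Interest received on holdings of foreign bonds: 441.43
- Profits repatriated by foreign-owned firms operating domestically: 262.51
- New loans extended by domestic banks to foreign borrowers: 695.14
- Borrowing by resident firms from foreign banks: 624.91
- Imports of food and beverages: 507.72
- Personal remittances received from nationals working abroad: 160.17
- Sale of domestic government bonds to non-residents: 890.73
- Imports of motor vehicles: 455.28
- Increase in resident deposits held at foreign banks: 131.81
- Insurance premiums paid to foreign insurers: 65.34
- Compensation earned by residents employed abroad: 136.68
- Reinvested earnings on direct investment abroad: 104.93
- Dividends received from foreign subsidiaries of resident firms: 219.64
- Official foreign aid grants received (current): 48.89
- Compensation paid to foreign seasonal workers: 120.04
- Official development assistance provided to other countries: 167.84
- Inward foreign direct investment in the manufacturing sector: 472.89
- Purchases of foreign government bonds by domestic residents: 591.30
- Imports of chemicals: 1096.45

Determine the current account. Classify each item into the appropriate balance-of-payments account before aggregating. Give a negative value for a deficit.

-1889.62

Goods: -1096.45 - 507.72 - 455.28 = -2059.45
Services: 373.94 - 65.34 - 700.12 = -391.52
Primary income: 136.68 + 104.93 + 441.43 + 219.64 - 120.04 - 262.51 = 520.13
Secondary income: 48.89 + 160.17 - 167.84 = 41.22
Current account = (-2059.45) + (-391.52) + 520.13 + 41.22 = -1889.62
(Excluded from the current account — financial account: new loans extended by domestic banks to foreign borrowers 695.14, borrowing by resident firms from foreign banks 624.91, sale of domestic government bonds to non-residents 890.73, increase in resident deposits held at foreign banks 131.81, inward foreign direct investment in the manufacturing sector 472.89, purchases of foreign government bonds by domestic residents 591.30.)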